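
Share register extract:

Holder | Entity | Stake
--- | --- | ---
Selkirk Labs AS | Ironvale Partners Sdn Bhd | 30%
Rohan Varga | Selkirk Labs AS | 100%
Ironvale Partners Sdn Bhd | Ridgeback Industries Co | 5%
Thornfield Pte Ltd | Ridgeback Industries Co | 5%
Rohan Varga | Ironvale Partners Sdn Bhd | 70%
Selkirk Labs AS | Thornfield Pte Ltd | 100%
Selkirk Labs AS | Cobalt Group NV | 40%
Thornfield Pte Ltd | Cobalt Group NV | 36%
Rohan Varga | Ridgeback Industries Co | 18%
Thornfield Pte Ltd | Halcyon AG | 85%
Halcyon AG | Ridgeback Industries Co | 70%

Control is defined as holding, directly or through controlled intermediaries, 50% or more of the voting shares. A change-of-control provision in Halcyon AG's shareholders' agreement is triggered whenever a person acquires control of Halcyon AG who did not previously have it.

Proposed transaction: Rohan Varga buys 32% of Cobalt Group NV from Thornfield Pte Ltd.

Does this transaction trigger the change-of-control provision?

No

The purchase adds only to Rohan's holdings (Thornfield's stake shrinks), so Rohan is the only person who could newly come to control Halcyon.
Rohan holds 100% of Selkirk, so Rohan controls Selkirk.
Selkirk holds 100% of Thornfield, so Rohan controls Thornfield.
Thornfield holds 85% of Halcyon, so Rohan controls Halcyon.
So Rohan already controls Halcyon before the transaction.
After the purchase, Rohan holds 32% of Cobalt directly, and Thornfield's stake falls to 4%.
Rohan controlled Halcyon already, so this is not a new person acquiring control; every other person's position is unchanged or reduced.
No new person acquires control, so the clause is not triggered.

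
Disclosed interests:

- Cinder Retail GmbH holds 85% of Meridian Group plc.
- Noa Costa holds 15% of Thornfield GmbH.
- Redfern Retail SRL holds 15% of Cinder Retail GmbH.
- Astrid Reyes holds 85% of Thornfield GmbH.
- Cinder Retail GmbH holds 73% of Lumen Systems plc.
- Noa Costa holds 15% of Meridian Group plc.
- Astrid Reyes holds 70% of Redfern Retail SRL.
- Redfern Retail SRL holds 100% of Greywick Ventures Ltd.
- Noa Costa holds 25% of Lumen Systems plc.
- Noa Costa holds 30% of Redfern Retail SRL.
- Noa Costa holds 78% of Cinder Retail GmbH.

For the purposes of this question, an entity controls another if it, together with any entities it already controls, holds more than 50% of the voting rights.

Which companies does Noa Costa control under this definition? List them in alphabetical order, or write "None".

Noa holds 78% of Cinder, so Noa controls Cinder.
Cinder and Noa together hold 73% + 25% = 98% of Lumen, so Noa controls Lumen.
Cinder and Noa together hold 85% + 15% = 100% of Meridian, so Noa controls Meridian.
No other company's threshold is met.

Cinder Retail GmbH, Lumen Systems plc, Meridian Group plc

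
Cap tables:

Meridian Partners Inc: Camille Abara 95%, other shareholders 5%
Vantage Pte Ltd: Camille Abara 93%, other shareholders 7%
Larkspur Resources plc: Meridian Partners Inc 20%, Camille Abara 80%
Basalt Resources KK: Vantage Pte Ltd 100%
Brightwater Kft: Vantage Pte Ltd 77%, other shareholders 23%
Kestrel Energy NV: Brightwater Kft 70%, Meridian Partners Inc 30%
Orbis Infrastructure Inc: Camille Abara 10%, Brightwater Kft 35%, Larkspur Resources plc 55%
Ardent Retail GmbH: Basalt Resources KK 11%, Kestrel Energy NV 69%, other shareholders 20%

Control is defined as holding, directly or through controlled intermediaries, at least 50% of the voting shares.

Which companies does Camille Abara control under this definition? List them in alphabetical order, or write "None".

Camille holds 95% of Meridian, so Camille controls Meridian.
Camille holds 93% of Vantage, so Camille controls Vantage.
Meridian and Camille together hold 20% + 80% = 100% of Larkspur, so Camille controls Larkspur.
Vantage holds 100% of Basalt, so Camille controls Basalt.
Vantage holds 77% of Brightwater, so Camille controls Brightwater.
Brightwater and Meridian together hold 70% + 30% = 100% of Kestrel, so Camille controls Kestrel.
Camille and Brightwater and Larkspur together hold 10% + 35% + 55% = 100% of Orbis, so Camille controls Orbis.
Basalt and Kestrel together hold 11% + 69% = 80% of Ardent, so Camille controls Ardent.

Ardent Retail GmbH, Basalt Resources KK, Brightwater Kft, Kestrel Energy NV, Larkspur Resources plc, Meridian Partners Inc, Orbis Infrastructure Inc, Vantage Pte Ltd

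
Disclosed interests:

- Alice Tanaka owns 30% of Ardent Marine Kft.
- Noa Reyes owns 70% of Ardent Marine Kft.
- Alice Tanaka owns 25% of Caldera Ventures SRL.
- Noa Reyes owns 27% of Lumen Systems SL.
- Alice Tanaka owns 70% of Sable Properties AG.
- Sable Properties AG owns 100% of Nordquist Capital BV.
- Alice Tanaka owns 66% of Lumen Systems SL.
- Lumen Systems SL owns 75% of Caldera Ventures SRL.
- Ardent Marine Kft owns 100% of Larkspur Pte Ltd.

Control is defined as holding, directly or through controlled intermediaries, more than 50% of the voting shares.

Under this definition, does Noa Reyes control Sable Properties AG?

Noa holds 70% of Ardent, so Noa controls Ardent.
Ardent holds 100% of Larkspur, so Noa controls Larkspur.
Neither Noa nor any entity Noa controls holds any voting interest in Sable.
So Noa does not control Sable.

No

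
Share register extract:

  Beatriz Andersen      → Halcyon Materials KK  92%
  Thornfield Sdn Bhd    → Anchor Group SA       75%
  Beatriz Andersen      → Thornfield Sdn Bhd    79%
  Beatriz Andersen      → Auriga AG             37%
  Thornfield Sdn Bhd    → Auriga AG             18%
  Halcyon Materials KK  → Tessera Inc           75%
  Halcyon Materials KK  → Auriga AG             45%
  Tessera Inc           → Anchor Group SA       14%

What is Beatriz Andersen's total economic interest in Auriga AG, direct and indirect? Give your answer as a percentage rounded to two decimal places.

Beatriz reaches Auriga along 3 paths.
Direct stake: 37% = 37%.
Via Halcyon: 92% × 45% = 41.4%.
Via Thornfield: 79% × 18% = 14.22%.
Total: 37% + 41.4% + 14.22% = 92.62%.

92.62%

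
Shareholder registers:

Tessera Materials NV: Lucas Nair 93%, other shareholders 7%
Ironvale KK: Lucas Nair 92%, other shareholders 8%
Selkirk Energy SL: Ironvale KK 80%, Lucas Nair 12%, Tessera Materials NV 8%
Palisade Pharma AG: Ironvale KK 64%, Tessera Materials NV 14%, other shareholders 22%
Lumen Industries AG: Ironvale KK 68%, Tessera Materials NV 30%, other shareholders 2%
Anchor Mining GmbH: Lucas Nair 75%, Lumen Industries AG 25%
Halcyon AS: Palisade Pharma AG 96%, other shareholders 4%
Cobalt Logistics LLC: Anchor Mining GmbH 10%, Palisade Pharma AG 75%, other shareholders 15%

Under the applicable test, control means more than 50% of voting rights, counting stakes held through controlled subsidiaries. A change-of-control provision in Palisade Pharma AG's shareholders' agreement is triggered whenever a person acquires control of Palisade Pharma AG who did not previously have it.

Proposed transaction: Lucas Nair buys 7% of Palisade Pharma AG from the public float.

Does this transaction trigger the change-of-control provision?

No

The purchase changes only Lucas's holdings, so Lucas is the only person who could newly come to control Palisade.
Lucas holds 92% of Ironvale, so Lucas controls Ironvale.
Lucas holds 93% of Tessera, so Lucas controls Tessera.
Ironvale and Tessera together hold 64% + 14% = 78% of Palisade, so Lucas controls Palisade.
So Lucas already controls Palisade before the transaction.
After the purchase, Lucas holds 7% of Palisade directly.
Lucas controlled Palisade already, so this is not a new person acquiring control; every other person's position is unchanged or reduced.
No new person acquires control, so the clause is not triggered.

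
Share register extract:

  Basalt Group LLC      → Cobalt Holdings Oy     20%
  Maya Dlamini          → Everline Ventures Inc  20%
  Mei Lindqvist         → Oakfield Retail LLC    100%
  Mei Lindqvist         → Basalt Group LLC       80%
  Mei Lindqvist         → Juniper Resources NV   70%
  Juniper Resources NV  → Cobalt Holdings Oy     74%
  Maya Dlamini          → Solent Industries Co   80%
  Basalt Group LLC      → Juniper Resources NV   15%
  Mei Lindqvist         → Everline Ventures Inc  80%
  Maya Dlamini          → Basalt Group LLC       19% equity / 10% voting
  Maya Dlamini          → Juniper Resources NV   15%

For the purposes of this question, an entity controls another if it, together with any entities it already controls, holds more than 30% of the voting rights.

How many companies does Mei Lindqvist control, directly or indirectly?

Mei holds 100% of Oakfield, so Mei controls Oakfield.
Mei holds 80% of Basalt, so Mei controls Basalt.
Mei and Basalt together hold 70% + 15% = 85% of Juniper, so Mei controls Juniper.
Mei holds 80% of Everline, so Mei controls Everline.
Basalt and Juniper together hold 20% + 74% = 94% of Cobalt, so Mei controls Cobalt.
No other company's threshold is met.
Mei controls 5 companies.

5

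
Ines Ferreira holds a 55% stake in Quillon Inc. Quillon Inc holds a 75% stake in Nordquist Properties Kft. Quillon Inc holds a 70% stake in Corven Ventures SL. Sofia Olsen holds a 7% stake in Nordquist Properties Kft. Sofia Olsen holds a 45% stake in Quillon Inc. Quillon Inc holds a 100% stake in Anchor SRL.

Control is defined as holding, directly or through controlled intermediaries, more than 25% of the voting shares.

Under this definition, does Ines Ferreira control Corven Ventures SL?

Yes

Ines holds 55% of Quillon, so Ines controls Quillon.
Quillon holds 70% of Corven, so Ines controls Corven.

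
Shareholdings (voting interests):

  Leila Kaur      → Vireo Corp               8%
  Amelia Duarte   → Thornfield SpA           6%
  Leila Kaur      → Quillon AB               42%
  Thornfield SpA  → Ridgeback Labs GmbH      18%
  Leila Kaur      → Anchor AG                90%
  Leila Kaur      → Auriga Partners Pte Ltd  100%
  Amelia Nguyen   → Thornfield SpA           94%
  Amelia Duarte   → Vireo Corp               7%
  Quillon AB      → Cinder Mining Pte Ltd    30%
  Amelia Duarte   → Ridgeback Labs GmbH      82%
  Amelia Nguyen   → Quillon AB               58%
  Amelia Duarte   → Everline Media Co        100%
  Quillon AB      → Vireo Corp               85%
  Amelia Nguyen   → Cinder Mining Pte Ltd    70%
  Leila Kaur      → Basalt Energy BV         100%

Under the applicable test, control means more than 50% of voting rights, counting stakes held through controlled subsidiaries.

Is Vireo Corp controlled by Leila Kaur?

No

Leila holds 90% of Anchor, so Leila controls Anchor.
Leila holds 100% of Auriga, so Leila controls Auriga.
Leila holds 100% of Basalt, so Leila controls Basalt.
In Vireo, Leila's side holds only 8%, not > 50%.
So Leila does not control Vireo.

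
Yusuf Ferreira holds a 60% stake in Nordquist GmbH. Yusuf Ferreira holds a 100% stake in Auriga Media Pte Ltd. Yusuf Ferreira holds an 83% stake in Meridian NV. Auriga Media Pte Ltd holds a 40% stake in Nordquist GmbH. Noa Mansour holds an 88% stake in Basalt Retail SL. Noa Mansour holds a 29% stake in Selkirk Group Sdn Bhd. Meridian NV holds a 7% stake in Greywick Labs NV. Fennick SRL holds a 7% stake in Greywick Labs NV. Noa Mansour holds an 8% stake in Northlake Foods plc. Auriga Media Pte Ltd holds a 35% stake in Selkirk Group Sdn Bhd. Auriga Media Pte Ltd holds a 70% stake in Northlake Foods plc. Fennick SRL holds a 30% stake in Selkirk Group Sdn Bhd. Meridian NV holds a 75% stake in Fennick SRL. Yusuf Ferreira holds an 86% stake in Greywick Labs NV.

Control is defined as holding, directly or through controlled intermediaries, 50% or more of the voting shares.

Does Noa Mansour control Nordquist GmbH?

No

Noa holds 88% of Basalt, so Noa controls Basalt.
Neither Noa nor any entity Noa controls holds any voting interest in Nordquist.
So Noa does not control Nordquist.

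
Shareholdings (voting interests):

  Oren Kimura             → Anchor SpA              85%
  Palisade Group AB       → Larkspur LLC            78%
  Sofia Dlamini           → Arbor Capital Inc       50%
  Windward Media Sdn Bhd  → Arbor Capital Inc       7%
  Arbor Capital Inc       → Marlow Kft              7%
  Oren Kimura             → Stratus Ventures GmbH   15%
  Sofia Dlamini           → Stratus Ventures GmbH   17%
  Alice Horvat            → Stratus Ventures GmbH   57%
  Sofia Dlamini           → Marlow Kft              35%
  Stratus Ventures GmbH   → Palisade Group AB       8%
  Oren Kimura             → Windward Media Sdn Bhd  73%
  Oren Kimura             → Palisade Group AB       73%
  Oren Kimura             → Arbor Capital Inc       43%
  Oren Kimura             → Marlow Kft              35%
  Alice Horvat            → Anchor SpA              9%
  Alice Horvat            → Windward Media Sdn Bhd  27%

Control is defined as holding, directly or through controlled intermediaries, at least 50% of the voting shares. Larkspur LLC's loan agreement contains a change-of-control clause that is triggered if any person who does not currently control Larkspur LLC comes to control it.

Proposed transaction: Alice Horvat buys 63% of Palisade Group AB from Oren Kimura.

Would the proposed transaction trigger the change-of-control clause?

The purchase adds only to Alice's holdings (Oren's stake shrinks), so Alice is the only person who could newly come to control Larkspur.
Alice holds 57% of Stratus, so Alice controls Stratus.
Neither Alice nor any entity Alice controls holds any voting interest in Larkspur.
So before the transaction, Alice does not control Larkspur.
After the purchase, Alice holds 63% of Palisade directly, and Oren's stake falls to 10%.
Stratus and Alice together hold 8% + 63% = 71% of Palisade, so Alice controls Palisade.
Palisade holds 78% of Larkspur, so Alice controls Larkspur.
Alice did not control Larkspur before and does after, so the clause is triggered.

Yes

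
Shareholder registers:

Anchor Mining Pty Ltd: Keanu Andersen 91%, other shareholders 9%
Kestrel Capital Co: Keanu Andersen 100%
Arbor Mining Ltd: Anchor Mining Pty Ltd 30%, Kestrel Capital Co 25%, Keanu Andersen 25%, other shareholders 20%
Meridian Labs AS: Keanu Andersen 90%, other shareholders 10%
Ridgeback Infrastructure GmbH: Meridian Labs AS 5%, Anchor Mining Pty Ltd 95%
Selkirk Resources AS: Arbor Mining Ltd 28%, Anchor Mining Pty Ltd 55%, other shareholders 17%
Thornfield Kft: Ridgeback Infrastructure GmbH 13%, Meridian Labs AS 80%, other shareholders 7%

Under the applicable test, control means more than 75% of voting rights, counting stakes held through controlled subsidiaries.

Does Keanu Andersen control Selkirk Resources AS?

Keanu holds 91% of Anchor, so Keanu controls Anchor.
Keanu holds 100% of Kestrel, so Keanu controls Kestrel.
Anchor and Kestrel and Keanu together hold 30% + 25% + 25% = 80% of Arbor, so Keanu controls Arbor.
Arbor and Anchor together hold 28% + 55% = 83% of Selkirk, so Keanu controls Selkirk.

Yes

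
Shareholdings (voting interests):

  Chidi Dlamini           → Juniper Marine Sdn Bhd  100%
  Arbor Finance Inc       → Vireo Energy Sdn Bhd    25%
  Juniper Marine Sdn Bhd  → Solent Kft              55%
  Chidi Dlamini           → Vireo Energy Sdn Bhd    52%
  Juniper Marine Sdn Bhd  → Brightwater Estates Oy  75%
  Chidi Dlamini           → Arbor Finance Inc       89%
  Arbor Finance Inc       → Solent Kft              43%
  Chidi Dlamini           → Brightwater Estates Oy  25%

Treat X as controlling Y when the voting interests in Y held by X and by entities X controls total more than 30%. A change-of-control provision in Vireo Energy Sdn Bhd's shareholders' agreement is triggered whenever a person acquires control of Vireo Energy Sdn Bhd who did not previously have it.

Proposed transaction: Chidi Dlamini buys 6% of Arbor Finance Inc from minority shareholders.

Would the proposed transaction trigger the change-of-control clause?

The purchase changes only Chidi's holdings, so Chidi is the only person who could newly come to control Vireo.
Chidi holds 89% of Arbor, so Chidi controls Arbor.
Chidi and Arbor together hold 52% + 25% = 77% of Vireo, so Chidi controls Vireo.
So Chidi already controls Vireo before the transaction.
After the purchase, Chidi's direct stake in Arbor rises to 89% + 6% = 95%.
Chidi controlled Vireo already, so this is not a new person acquiring control; every other person's position is unchanged or reduced.
No new person acquires control, so the clause is not triggered.

No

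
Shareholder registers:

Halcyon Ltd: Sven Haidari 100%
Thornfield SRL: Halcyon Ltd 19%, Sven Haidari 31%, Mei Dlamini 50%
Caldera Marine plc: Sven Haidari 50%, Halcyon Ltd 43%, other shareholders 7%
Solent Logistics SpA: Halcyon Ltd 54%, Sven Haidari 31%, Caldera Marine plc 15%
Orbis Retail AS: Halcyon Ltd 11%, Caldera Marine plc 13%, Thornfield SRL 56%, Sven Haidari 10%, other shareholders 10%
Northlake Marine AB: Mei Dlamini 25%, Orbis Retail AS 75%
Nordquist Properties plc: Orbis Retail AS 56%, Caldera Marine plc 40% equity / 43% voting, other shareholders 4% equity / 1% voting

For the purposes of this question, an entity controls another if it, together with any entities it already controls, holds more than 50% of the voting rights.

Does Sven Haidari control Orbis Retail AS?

Sven holds 100% of Halcyon, so Sven controls Halcyon.
Sven and Halcyon together hold 50% + 43% = 93% of Caldera, so Sven controls Caldera.
Halcyon and Sven and Caldera together hold 54% + 31% + 15% = 100% of Solent, so Sven controls Solent.
In Orbis, Sven's side holds only 11% + 13% + 10% = 34%, not > 50%.
So Sven does not control Orbis.

No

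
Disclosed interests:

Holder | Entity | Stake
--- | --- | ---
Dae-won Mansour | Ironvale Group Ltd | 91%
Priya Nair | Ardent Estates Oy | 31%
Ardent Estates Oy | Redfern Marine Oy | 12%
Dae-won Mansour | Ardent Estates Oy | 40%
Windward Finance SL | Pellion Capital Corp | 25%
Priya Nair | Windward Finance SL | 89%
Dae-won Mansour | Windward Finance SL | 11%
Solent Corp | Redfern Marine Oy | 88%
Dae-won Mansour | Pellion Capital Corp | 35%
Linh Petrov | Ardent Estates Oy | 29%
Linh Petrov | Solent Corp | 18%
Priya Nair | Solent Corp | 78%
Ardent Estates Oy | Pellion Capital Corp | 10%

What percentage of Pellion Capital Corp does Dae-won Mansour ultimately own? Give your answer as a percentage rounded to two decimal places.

41.75%

Dae-won reaches Pellion along 3 paths.
Via Windward: 11% × 25% = 2.75%.
Direct stake: 35% = 35%.
Via Ardent: 40% × 10% = 4%.
Total: 2.75% + 35% + 4% = 41.75%.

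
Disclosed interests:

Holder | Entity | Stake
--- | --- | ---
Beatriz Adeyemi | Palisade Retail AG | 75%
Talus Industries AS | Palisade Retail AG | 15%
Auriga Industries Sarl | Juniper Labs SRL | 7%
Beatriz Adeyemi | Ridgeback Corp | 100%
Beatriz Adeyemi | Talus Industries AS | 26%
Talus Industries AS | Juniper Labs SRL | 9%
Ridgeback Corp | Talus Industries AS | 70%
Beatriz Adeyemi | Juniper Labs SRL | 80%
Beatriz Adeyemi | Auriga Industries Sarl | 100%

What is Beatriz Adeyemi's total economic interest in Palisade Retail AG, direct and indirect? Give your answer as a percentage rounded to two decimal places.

Beatriz reaches Palisade along 3 paths.
Via Talus: 26% × 15% = 3.9%.
Via Ridgeback → Talus: 100% × 70% × 15% = 10.5%.
Direct stake: 75% = 75%.
Total: 3.9% + 10.5% + 75% = 89.4%.
Rounded: 89.40%.

89.40%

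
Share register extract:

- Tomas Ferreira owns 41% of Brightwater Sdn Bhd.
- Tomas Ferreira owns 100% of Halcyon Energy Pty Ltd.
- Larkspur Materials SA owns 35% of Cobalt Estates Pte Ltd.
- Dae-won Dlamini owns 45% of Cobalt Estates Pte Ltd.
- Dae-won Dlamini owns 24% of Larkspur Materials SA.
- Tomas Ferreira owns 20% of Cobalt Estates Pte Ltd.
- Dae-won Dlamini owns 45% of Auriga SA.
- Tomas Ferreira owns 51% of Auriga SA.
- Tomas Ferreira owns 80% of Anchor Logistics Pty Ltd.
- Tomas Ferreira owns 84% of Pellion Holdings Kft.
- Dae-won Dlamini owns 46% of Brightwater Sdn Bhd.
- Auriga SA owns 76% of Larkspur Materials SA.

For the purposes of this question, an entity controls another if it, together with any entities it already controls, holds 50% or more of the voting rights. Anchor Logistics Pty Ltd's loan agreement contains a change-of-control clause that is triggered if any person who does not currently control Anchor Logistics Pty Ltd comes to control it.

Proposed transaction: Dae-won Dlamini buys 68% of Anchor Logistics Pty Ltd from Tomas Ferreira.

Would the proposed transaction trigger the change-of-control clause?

The purchase adds only to Dae-won's holdings (Tomas's stake shrinks), so Dae-won is the only person who could newly come to control Anchor.
Dae-won's largest direct stake is 46% in Brightwater, which does not meet the threshold, so Dae-won controls no company.
Neither Dae-won nor any entity Dae-won controls holds any voting interest in Anchor.
So before the transaction, Dae-won does not control Anchor.
After the purchase, Dae-won holds 68% of Anchor directly, and Tomas's stake falls to 12%.
Dae-won holds 68% of Anchor, so Dae-won controls Anchor.
Dae-won did not control Anchor before and does after, so the clause is triggered.

Yes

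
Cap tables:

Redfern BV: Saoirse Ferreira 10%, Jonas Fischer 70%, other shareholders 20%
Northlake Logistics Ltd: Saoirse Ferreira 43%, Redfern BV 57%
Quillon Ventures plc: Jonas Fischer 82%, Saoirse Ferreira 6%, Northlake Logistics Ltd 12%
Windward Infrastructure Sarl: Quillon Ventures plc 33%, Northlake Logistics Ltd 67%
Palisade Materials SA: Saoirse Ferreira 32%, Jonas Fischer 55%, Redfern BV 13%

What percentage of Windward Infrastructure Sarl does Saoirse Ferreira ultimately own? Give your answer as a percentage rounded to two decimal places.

36.54%

Saoirse reaches Windward along 5 paths.
Via Quillon: 6% × 33% = 1.98%.
Via Northlake → Quillon: 43% × 12% × 33% = 1.7028%.
Via Redfern → Northlake → Quillon: 10% × 57% × 12% × 33% = 0.22572%.
Via Northlake: 43% × 67% = 28.81%.
Via Redfern → Northlake: 10% × 57% × 67% = 3.819%.
Total: 1.98% + 1.7028% + 0.22572% + 28.81% + 3.819% = 36.53752%.
Rounded: 36.54%.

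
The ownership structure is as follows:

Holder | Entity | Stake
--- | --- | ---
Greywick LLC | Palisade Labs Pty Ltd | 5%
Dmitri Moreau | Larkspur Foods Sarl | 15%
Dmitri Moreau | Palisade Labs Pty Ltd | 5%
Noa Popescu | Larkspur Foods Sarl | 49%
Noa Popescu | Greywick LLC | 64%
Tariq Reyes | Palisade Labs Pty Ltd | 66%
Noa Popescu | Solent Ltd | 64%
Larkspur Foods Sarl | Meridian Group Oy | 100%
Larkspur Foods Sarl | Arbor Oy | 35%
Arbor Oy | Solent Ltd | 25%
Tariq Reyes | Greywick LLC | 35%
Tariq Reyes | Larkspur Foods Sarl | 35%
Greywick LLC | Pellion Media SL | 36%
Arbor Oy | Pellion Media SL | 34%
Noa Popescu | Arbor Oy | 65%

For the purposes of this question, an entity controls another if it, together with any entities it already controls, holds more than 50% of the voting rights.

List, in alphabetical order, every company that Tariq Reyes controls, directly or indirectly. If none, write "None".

Palisade Labs Pty Ltd

Tariq holds 66% of Palisade, so Tariq controls Palisade.
No other company's threshold is met.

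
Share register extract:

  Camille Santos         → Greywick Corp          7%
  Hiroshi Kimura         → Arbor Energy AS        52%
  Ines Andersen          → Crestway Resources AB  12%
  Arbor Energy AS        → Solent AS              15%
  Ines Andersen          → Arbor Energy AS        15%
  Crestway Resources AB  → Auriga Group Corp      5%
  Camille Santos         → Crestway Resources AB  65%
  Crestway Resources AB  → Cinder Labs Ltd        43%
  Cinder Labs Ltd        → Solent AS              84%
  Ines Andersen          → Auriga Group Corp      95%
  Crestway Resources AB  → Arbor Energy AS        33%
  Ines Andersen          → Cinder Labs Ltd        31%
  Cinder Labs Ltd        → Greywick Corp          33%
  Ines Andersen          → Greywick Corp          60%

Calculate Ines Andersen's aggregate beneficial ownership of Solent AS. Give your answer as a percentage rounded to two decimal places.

Ines reaches Solent along 4 paths.
Via Cinder: 31% × 84% = 26.04%.
Via Crestway → Cinder: 12% × 43% × 84% = 4.3344%.
Via Arbor: 15% × 15% = 2.25%.
Via Crestway → Arbor: 12% × 33% × 15% = 0.594%.
Total: 26.04% + 4.3344% + 2.25% + 0.594% = 33.2184%.
Rounded: 33.22%.

33.22%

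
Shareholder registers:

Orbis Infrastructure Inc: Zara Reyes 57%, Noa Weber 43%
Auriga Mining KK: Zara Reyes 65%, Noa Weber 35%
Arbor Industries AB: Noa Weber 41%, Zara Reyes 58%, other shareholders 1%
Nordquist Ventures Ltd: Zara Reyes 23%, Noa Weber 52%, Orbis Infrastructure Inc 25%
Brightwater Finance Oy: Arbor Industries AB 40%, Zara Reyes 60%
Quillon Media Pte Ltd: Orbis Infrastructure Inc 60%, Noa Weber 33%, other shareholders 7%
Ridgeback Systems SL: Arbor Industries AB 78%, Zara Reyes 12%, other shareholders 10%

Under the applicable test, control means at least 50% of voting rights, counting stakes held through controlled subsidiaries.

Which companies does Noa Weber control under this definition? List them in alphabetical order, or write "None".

Noa holds 52% of Nordquist, so Noa controls Nordquist.
No other company's threshold is met.

Nordquist Ventures Ltd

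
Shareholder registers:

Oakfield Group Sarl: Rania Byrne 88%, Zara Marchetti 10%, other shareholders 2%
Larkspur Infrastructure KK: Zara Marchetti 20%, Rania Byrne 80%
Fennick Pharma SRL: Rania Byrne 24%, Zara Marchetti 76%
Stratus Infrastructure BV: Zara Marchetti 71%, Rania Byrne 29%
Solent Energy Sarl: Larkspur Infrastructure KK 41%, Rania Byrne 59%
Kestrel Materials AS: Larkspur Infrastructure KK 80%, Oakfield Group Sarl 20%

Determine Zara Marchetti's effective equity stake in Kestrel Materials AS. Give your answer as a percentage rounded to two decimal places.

Zara reaches Kestrel along 2 paths.
Via Larkspur: 20% × 80% = 16%.
Via Oakfield: 10% × 20% = 2%.
Total: 16% + 2% = 18%.
Rounded: 18.00%.

18.00%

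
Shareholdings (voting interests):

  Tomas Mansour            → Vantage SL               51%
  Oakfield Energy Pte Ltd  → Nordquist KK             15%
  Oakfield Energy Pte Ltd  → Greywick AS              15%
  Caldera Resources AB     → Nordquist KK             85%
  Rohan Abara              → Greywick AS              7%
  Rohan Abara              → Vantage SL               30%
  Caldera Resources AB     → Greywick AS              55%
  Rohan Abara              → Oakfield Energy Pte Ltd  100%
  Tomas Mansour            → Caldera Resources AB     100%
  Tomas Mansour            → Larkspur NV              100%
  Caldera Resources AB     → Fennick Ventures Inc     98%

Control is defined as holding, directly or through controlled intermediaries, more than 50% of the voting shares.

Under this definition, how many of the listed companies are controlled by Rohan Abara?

Rohan holds 100% of Oakfield, so Rohan controls Oakfield.
No other company's threshold is met.
Rohan controls 1 company.

1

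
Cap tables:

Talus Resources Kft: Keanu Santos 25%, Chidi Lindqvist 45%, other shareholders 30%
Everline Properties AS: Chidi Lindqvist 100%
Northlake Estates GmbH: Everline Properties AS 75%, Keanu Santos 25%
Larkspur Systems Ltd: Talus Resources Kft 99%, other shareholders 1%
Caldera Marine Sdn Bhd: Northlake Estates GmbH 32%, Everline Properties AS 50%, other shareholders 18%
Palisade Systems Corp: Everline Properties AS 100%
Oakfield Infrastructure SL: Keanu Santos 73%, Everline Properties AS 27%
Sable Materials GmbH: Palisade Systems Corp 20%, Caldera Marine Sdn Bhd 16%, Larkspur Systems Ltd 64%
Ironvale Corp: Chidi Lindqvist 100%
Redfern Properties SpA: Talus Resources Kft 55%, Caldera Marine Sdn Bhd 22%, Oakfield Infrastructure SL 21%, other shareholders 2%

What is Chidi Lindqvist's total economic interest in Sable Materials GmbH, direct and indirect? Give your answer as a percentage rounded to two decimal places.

Chidi reaches Sable along 4 paths.
Via Everline → Palisade: 100% × 100% × 20% = 20%.
Via Everline → Northlake → Caldera: 100% × 75% × 32% × 16% = 3.84%.
Via Everline → Caldera: 100% × 50% × 16% = 8%.
Via Talus → Larkspur: 45% × 99% × 64% = 28.512%.
Total: 20% + 3.84% + 8% + 28.512% = 60.352%.
Rounded: 60.35%.

60.35%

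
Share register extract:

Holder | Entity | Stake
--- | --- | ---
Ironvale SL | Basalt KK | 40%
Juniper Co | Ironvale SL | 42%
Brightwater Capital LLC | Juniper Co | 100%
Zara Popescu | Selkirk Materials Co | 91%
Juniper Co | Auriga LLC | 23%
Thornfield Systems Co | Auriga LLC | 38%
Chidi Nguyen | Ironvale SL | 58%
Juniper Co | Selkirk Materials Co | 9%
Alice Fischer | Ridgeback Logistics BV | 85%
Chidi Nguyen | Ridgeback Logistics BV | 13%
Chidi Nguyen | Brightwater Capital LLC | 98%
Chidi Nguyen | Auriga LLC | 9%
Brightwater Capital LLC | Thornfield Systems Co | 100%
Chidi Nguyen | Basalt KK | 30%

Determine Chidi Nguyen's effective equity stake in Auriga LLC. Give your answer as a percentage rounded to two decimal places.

68.78%

Chidi reaches Auriga along 3 paths.
Via Brightwater → Thornfield: 98% × 100% × 38% = 37.24%.
Via Brightwater → Juniper: 98% × 100% × 23% = 22.54%.
Direct stake: 9% = 9%.
Total: 37.24% + 22.54% + 9% = 68.78%.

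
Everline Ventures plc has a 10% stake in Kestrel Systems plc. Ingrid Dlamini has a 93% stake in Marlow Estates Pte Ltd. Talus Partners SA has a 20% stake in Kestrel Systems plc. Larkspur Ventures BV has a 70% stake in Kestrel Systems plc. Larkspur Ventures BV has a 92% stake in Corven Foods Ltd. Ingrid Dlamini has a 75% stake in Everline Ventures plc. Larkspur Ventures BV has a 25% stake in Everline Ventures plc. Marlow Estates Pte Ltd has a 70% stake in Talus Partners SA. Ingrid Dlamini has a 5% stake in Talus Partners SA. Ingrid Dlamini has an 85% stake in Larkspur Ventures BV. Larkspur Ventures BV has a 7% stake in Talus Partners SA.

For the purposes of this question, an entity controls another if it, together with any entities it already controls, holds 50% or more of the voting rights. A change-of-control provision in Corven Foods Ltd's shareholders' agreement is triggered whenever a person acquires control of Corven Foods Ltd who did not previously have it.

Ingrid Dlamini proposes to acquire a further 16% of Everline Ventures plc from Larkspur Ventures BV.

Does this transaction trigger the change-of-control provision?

No

The purchase adds only to Ingrid's holdings (Larkspur's stake shrinks), so Ingrid is the only person who could newly come to control Corven.
Ingrid holds 85% of Larkspur, so Ingrid controls Larkspur.
Larkspur holds 92% of Corven, so Ingrid controls Corven.
So Ingrid already controls Corven before the transaction.
After the purchase, Ingrid's direct stake in Everline rises to 75% + 16% = 91%, and Larkspur's stake falls to 9%.
Ingrid controlled Corven already, so this is not a new person acquiring control; every other person's position is unchanged or reduced.
No new person acquires control, so the clause is not triggered.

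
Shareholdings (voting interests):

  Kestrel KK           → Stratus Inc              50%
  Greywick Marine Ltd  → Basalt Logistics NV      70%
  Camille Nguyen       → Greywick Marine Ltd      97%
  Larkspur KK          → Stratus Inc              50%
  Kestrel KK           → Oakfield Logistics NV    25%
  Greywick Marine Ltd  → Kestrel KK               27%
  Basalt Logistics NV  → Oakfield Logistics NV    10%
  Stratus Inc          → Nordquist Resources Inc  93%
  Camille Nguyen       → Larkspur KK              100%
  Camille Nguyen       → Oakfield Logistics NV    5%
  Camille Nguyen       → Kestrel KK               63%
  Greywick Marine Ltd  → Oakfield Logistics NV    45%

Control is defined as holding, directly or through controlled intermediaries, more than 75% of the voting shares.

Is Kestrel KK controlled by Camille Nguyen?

Camille holds 97% of Greywick, so Camille controls Greywick.
Greywick and Camille together hold 27% + 63% = 90% of Kestrel, so Camille controls Kestrel.

Yes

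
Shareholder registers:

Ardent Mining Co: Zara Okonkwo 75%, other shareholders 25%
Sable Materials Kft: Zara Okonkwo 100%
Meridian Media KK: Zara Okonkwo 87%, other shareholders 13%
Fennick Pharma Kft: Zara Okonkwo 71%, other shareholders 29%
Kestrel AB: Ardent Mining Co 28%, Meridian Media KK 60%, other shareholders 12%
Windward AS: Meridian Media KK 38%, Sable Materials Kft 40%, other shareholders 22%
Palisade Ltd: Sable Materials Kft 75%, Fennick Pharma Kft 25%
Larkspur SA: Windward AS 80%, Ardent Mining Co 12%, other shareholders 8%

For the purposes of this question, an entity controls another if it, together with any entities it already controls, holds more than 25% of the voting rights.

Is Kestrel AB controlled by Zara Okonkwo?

Zara holds 87% of Meridian, so Zara controls Meridian.
Zara holds 75% of Ardent, so Zara controls Ardent.
Ardent and Meridian together hold 28% + 60% = 88% of Kestrel, so Zara controls Kestrel.

Yes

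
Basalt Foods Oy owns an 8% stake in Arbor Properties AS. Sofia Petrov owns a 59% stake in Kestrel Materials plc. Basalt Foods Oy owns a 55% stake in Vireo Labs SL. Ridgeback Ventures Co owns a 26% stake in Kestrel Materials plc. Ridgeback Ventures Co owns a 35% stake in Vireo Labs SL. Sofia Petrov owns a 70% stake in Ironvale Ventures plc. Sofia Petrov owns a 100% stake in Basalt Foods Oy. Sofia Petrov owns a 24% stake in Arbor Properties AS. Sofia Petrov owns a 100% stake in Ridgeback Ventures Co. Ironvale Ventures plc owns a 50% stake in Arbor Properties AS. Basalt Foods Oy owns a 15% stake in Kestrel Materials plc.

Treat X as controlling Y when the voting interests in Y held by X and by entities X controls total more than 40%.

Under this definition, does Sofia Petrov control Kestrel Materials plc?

Sofia holds 100% of Basalt, so Sofia controls Basalt.
Sofia holds 100% of Ridgeback, so Sofia controls Ridgeback.
Sofia and Ridgeback and Basalt together hold 59% + 26% + 15% = 100% of Kestrel, so Sofia controls Kestrel.

Yes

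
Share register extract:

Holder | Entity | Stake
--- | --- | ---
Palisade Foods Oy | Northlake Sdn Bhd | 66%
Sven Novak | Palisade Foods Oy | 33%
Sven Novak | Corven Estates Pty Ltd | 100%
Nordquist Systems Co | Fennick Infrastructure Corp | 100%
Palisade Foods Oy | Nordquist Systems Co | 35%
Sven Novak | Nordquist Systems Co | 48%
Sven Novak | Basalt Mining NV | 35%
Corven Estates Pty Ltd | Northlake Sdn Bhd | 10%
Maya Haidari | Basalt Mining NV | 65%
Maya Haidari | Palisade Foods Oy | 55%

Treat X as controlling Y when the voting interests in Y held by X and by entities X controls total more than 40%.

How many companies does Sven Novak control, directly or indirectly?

Sven holds 100% of Corven, so Sven controls Corven.
Sven holds 48% of Nordquist, so Sven controls Nordquist.
Nordquist holds 100% of Fennick, so Sven controls Fennick.
No other company's threshold is met.
Sven controls 3 companies.

3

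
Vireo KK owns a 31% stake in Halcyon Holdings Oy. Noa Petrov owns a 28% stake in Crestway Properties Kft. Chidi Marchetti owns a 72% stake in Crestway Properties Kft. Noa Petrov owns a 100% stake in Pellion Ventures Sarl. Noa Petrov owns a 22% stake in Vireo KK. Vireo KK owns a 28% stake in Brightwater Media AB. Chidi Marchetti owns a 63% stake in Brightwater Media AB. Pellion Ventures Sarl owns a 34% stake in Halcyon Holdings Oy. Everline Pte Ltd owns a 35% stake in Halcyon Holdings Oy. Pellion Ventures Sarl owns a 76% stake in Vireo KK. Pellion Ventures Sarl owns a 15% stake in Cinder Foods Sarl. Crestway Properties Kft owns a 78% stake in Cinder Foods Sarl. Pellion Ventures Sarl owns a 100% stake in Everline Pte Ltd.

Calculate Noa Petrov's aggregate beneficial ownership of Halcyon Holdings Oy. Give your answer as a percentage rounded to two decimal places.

99.38%

Noa reaches Halcyon along 4 paths.
Via Pellion → Everline: 100% × 100% × 35% = 35%.
Via Pellion: 100% × 34% = 34%.
Via Pellion → Vireo: 100% × 76% × 31% = 23.56%.
Via Vireo: 22% × 31% = 6.82%.
Total: 35% + 34% + 23.56% + 6.82% = 99.38%.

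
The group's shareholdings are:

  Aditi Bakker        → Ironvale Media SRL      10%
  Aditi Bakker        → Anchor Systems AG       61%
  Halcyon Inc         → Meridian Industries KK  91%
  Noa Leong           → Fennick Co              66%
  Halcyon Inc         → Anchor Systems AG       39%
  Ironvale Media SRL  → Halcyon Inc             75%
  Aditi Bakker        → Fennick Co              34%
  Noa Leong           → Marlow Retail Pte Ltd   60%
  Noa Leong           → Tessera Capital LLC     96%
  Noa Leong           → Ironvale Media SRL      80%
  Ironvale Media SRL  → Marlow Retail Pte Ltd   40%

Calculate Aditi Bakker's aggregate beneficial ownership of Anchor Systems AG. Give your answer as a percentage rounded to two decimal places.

Aditi reaches Anchor along 2 paths.
Via Ironvale → Halcyon: 10% × 75% × 39% = 2.925%.
Direct stake: 61% = 61%.
Total: 2.925% + 61% = 63.925%.
Rounded: 63.93%.

63.93%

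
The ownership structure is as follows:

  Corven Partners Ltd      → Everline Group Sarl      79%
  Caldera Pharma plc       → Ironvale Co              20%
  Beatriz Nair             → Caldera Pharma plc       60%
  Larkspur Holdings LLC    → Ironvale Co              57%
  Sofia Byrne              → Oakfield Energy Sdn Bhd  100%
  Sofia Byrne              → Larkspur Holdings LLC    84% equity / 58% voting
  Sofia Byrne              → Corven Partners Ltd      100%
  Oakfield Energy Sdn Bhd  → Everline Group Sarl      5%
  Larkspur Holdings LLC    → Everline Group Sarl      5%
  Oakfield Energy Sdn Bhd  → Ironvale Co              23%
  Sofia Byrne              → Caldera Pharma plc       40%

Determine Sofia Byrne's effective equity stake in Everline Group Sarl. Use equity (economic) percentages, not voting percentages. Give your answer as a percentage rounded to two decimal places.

Sofia reaches Everline along 3 paths.
Via Larkspur: 84% × 5% = 4.2%.
Via Corven: 100% × 79% = 79%.
Via Oakfield: 100% × 5% = 5%.
Total: 4.2% + 79% + 5% = 88.2%.
Rounded: 88.20%.

88.20%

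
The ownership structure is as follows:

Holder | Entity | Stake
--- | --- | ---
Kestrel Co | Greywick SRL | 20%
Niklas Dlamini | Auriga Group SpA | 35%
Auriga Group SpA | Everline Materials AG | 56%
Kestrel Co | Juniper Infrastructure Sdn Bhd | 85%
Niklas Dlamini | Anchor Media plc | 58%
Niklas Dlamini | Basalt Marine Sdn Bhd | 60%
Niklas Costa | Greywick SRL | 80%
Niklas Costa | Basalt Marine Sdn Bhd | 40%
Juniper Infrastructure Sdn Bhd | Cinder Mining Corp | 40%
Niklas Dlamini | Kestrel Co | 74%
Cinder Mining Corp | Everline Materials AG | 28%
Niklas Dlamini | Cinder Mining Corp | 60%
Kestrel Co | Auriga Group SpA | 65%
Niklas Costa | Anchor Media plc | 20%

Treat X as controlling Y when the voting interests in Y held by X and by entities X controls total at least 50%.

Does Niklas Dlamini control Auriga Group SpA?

Niklas Dlamini holds 74% of Kestrel, so Niklas Dlamini controls Kestrel.
Niklas Dlamini and Kestrel together hold 35% + 65% = 100% of Auriga, so Niklas Dlamini controls Auriga.

Yes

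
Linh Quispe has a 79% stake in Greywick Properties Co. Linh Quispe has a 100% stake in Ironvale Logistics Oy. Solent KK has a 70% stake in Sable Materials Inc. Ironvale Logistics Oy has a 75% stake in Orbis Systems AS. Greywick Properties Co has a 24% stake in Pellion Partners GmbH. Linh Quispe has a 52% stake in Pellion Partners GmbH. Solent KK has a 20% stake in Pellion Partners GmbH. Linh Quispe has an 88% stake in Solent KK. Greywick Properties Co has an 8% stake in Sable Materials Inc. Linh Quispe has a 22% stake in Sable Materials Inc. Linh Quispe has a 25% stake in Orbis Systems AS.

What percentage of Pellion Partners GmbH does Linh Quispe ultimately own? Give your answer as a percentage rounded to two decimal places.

88.56%

Linh reaches Pellion along 3 paths.
Via Greywick: 79% × 24% = 18.96%.
Via Solent: 88% × 20% = 17.6%.
Direct stake: 52% = 52%.
Total: 18.96% + 17.6% + 52% = 88.56%.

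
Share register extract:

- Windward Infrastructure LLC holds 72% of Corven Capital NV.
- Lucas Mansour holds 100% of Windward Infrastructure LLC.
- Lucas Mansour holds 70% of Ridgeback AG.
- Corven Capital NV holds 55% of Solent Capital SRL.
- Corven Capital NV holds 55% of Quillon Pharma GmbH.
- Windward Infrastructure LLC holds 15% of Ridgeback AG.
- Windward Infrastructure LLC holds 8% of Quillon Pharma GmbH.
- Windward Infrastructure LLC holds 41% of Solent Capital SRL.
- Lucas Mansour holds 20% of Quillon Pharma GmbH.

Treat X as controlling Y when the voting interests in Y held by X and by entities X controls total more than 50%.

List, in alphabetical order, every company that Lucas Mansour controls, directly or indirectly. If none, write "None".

Corven Capital NV, Quillon Pharma GmbH, Ridgeback AG, Solent Capital SRL, Windward Infrastructure LLC

Lucas holds 100% of Windward, so Lucas controls Windward.
Windward holds 72% of Corven, so Lucas controls Corven.
Corven and Windward together hold 55% + 41% = 96% of Solent, so Lucas controls Solent.
Lucas and Windward and Corven together hold 20% + 8% + 55% = 83% of Quillon, so Lucas controls Quillon.
Lucas and Windward together hold 70% + 15% = 85% of Ridgeback, so Lucas controls Ridgeback.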